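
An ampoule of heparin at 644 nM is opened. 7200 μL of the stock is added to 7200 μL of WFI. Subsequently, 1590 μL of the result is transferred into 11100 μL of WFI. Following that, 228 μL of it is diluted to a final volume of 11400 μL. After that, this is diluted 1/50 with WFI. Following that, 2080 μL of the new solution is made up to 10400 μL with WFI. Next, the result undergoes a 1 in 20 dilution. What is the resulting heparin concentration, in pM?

0.161 pM

Overall dilution factor = 2 × 7.981 × 50 × 50 × 5 × 20 = 3.99 × 10⁶.
644 nM / 3.99 × 10⁶ = 1.61 × 10⁻⁴ nM = 0.161 pM.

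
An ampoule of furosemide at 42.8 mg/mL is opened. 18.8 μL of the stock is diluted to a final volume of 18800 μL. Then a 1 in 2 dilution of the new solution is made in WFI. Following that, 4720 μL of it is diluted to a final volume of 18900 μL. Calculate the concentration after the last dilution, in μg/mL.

Overall dilution factor = 1000 × 2 × 4.004 = 8008.
42.8 mg/mL / 8008 = 5.34 × 10⁻³ mg/mL = 5.34 μg/mL.

5.34 μg/mL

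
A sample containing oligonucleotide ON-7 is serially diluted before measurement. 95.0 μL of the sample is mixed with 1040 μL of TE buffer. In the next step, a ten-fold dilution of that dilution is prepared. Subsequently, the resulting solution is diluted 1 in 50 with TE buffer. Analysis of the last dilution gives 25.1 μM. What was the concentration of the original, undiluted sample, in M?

Overall dilution factor = 11.95 × 10 × 50 = 5974.
Original = 25.1 μM × 5974 = 1.50 × 10⁵ μM = 0.150 M.

0.150 M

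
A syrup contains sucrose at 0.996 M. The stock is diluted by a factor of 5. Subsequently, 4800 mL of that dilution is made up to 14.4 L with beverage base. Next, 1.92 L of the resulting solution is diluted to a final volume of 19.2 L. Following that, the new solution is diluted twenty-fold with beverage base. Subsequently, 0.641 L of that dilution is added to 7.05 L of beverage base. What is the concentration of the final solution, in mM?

0.0277 mM

Overall dilution factor = 5 × 3 × 10 × 20 × 12.00 = 3.60 × 10⁴.
0.996 M / 3.60 × 10⁴ = 2.77 × 10⁻⁵ M = 0.0277 mM.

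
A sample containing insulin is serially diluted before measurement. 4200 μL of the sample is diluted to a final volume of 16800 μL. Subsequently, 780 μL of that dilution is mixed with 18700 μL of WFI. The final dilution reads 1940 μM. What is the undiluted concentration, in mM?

Overall dilution factor = 4 × 24.97 = 99.9.
Original = 1940 μM × 99.9 = 1.94 × 10⁵ μM = 194 mM.

194 mM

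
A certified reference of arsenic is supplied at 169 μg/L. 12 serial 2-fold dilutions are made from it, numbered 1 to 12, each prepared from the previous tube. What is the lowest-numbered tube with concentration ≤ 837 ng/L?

tube 8

Tube n has concentration 169 μg/L / 2ⁿ.
Need 2ⁿ ≥ 169 μg/L / 837 ng/L = 202, so n ≥ 7.66.
First such tube: n = 8.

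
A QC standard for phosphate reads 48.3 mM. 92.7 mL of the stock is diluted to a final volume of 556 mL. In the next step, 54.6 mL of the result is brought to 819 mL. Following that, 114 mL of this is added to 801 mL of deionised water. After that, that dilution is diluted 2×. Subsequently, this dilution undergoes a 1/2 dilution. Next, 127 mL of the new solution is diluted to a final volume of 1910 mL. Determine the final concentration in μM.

Overall dilution factor = 5.998 × 15 × 8.026 × 2 × 2 × 15.04 = 4.34 × 10⁴.
48.3 mM / 4.34 × 10⁴ = 1.11 × 10⁻³ mM = 1.11 μM.

1.11 μM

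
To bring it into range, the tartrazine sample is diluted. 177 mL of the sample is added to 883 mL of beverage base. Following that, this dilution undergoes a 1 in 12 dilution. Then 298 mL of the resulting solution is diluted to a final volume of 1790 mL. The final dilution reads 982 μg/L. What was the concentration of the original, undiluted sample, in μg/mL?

424 μg/mL

Overall dilution factor = 5.989 × 12 × 6.007 = 432.
Original = 982 μg/L × 432 = 4.24 × 10⁵ μg/L = 424 μg/mL.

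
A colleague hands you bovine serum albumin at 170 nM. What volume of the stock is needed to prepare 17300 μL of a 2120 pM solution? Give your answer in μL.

216 μL

2120 pM = 2.12 nM.
V₁ = C₂V₂/C₁ = 2.12 × 17300 / 170 = 216 μL.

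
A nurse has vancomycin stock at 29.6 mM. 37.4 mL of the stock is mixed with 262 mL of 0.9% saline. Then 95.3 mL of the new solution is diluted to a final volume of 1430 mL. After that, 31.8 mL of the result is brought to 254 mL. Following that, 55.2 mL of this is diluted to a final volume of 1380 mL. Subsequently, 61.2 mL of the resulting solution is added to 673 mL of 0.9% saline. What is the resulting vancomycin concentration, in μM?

Overall dilution factor = 8.005 × 15.01 × 7.987 × 25 × 12.00 = 2.88 × 10⁵.
29.6 mM / 2.88 × 10⁵ = 1.03 × 10⁻⁴ mM = 0.103 μM.

0.103 μM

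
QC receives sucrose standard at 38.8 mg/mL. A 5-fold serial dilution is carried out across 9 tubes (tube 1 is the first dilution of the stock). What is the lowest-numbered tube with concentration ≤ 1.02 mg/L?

tube 7

Tube n has concentration 38.8 mg/mL / 5ⁿ.
Need 5ⁿ ≥ 38.8 mg/mL / 1.02 mg/L = 3.80 × 10⁴, so n ≥ 6.55.
First such tube: n = 7.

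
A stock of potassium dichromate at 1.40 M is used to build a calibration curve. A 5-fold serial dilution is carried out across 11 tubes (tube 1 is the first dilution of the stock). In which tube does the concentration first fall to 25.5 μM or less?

tube 7

Tube n has concentration 1.40 M / 5ⁿ.
Need 5ⁿ ≥ 1.40 M / 25.5 μM = 5.49 × 10⁴, so n ≥ 6.78.
First such tube: n = 7.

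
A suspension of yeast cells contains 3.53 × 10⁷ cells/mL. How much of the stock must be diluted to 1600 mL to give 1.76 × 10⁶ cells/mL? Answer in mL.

V₁ = C₂V₂/C₁ = 1.76 × 10⁶ × 1600 / 3.53 × 10⁷ = 79.8 mL.

79.8 mL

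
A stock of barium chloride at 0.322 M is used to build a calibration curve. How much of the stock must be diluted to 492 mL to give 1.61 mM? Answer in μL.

2460 μL

1.61 mM = 1.61 × 10⁻³ M.
V₁ = C₂V₂/C₁ = 1.61 × 10⁻³ × 492 / 0.322 = 2.46 mL = 2460 μL.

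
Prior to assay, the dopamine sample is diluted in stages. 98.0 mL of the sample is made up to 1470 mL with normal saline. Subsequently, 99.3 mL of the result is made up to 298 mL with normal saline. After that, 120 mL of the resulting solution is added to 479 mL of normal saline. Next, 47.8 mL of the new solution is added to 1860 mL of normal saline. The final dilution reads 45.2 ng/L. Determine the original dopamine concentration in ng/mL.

405 ng/mL

Overall dilution factor = 15 × 3.001 × 4.992 × 39.91 = 8968.
Original = 45.2 ng/L × 8968 = 4.05 × 10⁵ ng/L = 405 ng/mL.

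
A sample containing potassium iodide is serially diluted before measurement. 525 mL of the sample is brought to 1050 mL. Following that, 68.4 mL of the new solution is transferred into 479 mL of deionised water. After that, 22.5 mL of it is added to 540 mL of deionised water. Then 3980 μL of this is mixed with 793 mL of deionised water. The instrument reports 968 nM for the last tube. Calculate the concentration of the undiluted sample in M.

0.0776 M

Overall dilution factor = 2 × 8.003 × 25 × 200.2 = 8.01 × 10⁴.
Original = 968 nM × 8.01 × 10⁴ = 7.76 × 10⁷ nM = 0.0776 M.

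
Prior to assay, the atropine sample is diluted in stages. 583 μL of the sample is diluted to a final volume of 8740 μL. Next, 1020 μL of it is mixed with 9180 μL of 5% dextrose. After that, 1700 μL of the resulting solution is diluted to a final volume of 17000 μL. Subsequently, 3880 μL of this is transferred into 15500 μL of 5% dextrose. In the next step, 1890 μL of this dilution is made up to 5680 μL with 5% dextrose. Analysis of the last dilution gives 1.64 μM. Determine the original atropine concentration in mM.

36.9 mM

Overall dilution factor = 14.99 × 10 × 10 × 4.995 × 3.005 = 2.25 × 10⁴.
Original = 1.64 μM × 2.25 × 10⁴ = 3.69 × 10⁴ μM = 36.9 mM.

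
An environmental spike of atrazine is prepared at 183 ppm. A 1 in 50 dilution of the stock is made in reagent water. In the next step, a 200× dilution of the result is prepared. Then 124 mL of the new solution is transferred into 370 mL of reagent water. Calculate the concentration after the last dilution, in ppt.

4590 ppt

Overall dilution factor = 50 × 200 × 3.984 = 3.98 × 10⁴.
183 ppm / 3.98 × 10⁴ = 4.59 × 10⁻³ ppm = 4590 ppt.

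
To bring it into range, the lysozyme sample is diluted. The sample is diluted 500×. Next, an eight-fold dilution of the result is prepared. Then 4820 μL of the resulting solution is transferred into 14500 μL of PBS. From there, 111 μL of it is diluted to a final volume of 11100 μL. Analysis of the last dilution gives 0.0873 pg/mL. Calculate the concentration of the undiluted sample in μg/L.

140 μg/L

Overall dilution factor = 500 × 8 × 4.008 × 100 = 1.60 × 10⁶.
Original = 0.0873 pg/mL × 1.60 × 10⁶ = 1.40 × 10⁵ pg/mL = 140 μg/L.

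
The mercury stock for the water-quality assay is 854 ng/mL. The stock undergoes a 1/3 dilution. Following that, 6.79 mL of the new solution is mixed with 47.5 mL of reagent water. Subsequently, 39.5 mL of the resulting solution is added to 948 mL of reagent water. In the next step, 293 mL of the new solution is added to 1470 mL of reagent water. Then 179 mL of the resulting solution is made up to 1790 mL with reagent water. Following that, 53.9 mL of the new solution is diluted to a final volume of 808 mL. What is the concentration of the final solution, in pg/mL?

Overall dilution factor = 3 × 7.996 × 25 × 6.017 × 10 × 14.99 = 5.41 × 10⁵.
854 ng/mL / 5.41 × 10⁵ = 1.58 × 10⁻³ ng/mL = 1.58 pg/mL.

1.58 pg/mL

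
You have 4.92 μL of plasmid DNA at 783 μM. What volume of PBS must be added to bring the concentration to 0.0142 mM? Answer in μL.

0.0142 mM = 14.2 μM.
V₂ = C₁V₁/C₂ = 783 × 4.92 / 14.2 = 271 μL.
Diluent to add = V₂ − V₁ = 271 − 4.92 = 266 μL.

266 μL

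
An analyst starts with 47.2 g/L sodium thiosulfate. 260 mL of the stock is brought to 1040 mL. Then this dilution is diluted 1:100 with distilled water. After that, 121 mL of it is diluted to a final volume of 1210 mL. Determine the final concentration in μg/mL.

Overall dilution factor = 4 × 100 × 10 = 4000.
47.2 g/L / 4000 = 0.0118 g/L = 11.8 μg/mL.

11.8 μg/mL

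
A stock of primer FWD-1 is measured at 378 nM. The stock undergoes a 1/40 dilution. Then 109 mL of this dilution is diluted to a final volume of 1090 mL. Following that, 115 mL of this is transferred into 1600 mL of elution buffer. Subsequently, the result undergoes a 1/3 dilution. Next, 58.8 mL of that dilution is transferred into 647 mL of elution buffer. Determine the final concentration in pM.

1.76 pM

Overall dilution factor = 40 × 10 × 14.91 × 3 × 12.00 = 2.15 × 10⁵.
378 nM / 2.15 × 10⁵ = 1.76 × 10⁻³ nM = 1.76 pM.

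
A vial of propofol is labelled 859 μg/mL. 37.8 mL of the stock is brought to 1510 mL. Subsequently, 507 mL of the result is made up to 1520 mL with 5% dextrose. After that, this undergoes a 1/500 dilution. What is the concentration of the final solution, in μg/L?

14.3 μg/L

Overall dilution factor = 39.95 × 2.998 × 500 = 5.99 × 10⁴.
859 μg/mL / 5.99 × 10⁴ = 0.0143 μg/mL = 14.3 μg/L.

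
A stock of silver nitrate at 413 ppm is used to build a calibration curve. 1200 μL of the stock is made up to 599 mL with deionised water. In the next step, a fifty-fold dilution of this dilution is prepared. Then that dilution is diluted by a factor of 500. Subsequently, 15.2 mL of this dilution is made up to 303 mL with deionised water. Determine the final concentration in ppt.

1.66 ppt

Overall dilution factor = 499.2 × 50 × 500 × 19.93 = 2.49 × 10⁸.
413 ppm / 2.49 × 10⁸ = 1.66 × 10⁻⁶ ppm = 1.66 ppt.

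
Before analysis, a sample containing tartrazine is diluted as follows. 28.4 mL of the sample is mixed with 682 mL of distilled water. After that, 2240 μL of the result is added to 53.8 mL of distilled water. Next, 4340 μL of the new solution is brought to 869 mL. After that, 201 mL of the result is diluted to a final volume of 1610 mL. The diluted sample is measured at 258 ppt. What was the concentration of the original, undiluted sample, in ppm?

Overall dilution factor = 25.01 × 25.02 × 200.2 × 8.010 = 1.00 × 10⁶.
Original = 258 ppt × 1.00 × 10⁶ = 2.59 × 10⁸ ppt = 259 ppm.

259 ppm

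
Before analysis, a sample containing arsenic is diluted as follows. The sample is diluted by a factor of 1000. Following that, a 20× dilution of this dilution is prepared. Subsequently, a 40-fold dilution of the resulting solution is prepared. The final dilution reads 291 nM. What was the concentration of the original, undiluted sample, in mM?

233 mM

Overall dilution factor = 1000 × 20 × 40 = 8.00 × 10⁵.
Original = 291 nM × 8.00 × 10⁵ = 2.33 × 10⁸ nM = 233 mM.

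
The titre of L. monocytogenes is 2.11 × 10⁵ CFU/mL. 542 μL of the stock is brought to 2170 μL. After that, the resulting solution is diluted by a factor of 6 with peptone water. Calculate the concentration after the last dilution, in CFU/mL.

8780 CFU/mL

Overall dilution factor = 4.004 × 6 = 24.0.
2.11 × 10⁵ CFU/mL / 24.0 = 8780 CFU/mL.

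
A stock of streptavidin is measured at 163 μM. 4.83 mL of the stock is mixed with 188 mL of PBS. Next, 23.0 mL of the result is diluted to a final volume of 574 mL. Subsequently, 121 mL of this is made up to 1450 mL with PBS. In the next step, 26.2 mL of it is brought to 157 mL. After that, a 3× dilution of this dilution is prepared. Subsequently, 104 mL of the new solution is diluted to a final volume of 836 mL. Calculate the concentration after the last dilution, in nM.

Overall dilution factor = 39.92 × 24.96 × 11.98 × 5.992 × 3 × 8.038 = 1.73 × 10⁶.
163 μM / 1.73 × 10⁶ = 9.45 × 10⁻⁵ μM = 0.0945 nM.

0.0945 nM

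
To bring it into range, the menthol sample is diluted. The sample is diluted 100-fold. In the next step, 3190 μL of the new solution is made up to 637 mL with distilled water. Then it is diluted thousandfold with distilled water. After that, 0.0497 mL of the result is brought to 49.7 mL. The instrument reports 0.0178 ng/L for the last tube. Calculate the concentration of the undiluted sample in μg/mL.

Overall dilution factor = 100 × 199.7 × 1000 × 1000 = 2.00 × 10¹⁰.
Original = 0.0178 ng/L × 2.00 × 10¹⁰ = 3.55 × 10⁸ ng/L = 355 μg/mL.

355 μg/mL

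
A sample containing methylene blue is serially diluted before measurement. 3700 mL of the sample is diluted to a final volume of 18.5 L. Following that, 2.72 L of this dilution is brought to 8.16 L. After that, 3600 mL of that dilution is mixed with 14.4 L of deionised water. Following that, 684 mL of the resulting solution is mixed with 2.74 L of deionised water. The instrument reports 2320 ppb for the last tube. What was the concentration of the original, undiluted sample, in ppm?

871 ppm

Overall dilution factor = 5 × 3 × 5 × 5.006 = 375.
Original = 2320 ppb × 375 = 8.71 × 10⁵ ppb = 871 ppm.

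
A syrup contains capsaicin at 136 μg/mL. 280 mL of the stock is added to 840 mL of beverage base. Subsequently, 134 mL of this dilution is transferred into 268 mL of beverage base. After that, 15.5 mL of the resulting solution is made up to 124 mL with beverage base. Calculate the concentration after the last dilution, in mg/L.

1.42 mg/L

Overall dilution factor = 4 × 3 × 8 = 96.0.
136 μg/mL / 96.0 = 1.42 μg/mL = 1.42 mg/L.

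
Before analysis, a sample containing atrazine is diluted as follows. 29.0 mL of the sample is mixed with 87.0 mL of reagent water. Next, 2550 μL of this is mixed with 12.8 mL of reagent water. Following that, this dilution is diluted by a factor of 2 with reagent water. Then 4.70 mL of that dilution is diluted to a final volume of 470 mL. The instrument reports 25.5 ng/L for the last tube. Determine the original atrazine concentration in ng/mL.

Overall dilution factor = 4 × 6.020 × 2 × 100 = 4816.
Original = 25.5 ng/L × 4816 = 1.23 × 10⁵ ng/L = 123 ng/mL.

123 ng/mL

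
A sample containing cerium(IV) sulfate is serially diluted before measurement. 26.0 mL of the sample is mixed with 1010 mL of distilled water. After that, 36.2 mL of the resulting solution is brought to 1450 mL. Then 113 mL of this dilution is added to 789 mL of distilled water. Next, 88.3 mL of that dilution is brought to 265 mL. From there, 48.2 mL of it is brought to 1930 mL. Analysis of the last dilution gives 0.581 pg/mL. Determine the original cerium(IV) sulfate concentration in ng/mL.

889 ng/mL

Overall dilution factor = 39.85 × 40.06 × 7.982 × 3.001 × 40.04 = 1.53 × 10⁶.
Original = 0.581 pg/mL × 1.53 × 10⁶ = 8.89 × 10⁵ pg/mL = 889 ng/mL.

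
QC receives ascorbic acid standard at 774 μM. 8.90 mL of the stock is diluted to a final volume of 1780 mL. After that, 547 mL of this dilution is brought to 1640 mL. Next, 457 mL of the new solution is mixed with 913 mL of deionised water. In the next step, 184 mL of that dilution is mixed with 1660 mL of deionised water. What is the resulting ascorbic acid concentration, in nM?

Overall dilution factor = 200 × 2.998 × 2.998 × 10.02 = 1.80 × 10⁴.
774 μM / 1.80 × 10⁴ = 0.0430 μM = 43.0 nM.

43.0 nM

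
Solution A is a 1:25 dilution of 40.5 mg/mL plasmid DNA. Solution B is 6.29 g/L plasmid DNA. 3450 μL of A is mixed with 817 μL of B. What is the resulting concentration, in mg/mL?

C_A = 40.5 mg/mL / 25 = 1.62 mg/mL.
C_B = 6.29 g/L = 6.29 mg/mL.
C_mix = (C_A·V_A + C_B·V_B)/(V_A + V_B) = (1.62×3450 + 6.29×817) / 4267 = 2.51 mg/mL.

2.51 mg/mL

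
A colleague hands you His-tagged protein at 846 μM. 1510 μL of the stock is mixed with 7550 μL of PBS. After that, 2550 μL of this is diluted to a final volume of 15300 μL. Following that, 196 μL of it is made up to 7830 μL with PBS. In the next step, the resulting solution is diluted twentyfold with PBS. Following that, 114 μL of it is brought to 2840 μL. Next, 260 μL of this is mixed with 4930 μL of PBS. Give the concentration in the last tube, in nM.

Overall dilution factor = 6 × 6 × 39.95 × 20 × 24.91 × 19.96 = 1.43 × 10⁷.
846 μM / 1.43 × 10⁷ = 5.91 × 10⁻⁵ μM = 0.0591 nM.

0.0591 nM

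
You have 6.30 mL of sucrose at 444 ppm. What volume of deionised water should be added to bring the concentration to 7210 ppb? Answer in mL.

7210 ppb = 7.21 ppm.
V₂ = C₁V₁/C₂ = 444 × 6.30 / 7.21 = 388 mL.
Diluent to add = V₂ − V₁ = 388 − 6.30 = 382 mL.

382 mL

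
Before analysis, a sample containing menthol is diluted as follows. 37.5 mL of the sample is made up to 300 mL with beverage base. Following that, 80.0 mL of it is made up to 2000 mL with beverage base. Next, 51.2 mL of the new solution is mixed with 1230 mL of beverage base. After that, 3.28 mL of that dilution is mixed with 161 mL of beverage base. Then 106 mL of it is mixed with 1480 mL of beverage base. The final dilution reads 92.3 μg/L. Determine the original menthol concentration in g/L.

Overall dilution factor = 8 × 25 × 25.02 × 50.09 × 14.96 = 3.75 × 10⁶.
Original = 92.3 μg/L × 3.75 × 10⁶ = 3.46 × 10⁸ μg/L = 346 g/L.

346 g/L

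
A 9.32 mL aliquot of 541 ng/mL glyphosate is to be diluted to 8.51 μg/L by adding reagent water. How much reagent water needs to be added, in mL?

583 mL

8.51 μg/L = 8.51 ng/mL.
V₂ = C₁V₁/C₂ = 541 × 9.32 / 8.51 = 592 mL.
Diluent to add = V₂ − V₁ = 592 − 9.32 = 583 mL.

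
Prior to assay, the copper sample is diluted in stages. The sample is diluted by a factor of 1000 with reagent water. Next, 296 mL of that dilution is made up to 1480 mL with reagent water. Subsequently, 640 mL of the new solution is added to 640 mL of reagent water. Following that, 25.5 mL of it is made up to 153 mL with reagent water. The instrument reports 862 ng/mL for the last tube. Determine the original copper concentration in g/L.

51.7 g/L

Overall dilution factor = 1000 × 5 × 2 × 6 = 6.00 × 10⁴.
Original = 862 ng/mL × 6.00 × 10⁴ = 5.17 × 10⁷ ng/mL = 51.7 g/L.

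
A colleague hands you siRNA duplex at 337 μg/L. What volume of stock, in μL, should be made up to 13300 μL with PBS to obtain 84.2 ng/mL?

3320 μL

84.2 ng/mL = 84.2 μg/L.
V₁ = C₂V₂/C₁ = 84.2 × 13300 / 337 = 3323 μL.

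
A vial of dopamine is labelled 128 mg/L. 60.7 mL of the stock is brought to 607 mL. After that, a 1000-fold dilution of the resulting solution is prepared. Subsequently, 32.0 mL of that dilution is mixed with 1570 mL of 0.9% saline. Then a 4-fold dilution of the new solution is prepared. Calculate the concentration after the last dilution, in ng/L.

63.9 ng/L

Overall dilution factor = 10 × 1000 × 50.06 × 4 = 2.00 × 10⁶.
128 mg/L / 2.00 × 10⁶ = 6.39 × 10⁻⁵ mg/L = 63.9 ng/L.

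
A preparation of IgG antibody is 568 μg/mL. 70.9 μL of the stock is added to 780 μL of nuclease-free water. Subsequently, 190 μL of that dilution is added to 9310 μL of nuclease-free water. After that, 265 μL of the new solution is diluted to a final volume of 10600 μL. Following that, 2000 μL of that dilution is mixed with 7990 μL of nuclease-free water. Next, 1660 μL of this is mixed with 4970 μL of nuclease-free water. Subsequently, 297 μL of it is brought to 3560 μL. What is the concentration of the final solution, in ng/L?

Overall dilution factor = 12.00 × 50 × 40 × 4.995 × 3.994 × 11.99 = 5.74 × 10⁶.
568 μg/mL / 5.74 × 10⁶ = 9.90 × 10⁻⁵ μg/mL = 99.0 ng/L.

99.0 ng/L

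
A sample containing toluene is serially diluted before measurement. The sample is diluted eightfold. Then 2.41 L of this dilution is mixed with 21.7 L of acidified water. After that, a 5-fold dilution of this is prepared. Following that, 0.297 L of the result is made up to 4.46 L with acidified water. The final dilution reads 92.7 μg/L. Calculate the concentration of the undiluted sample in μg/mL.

557 μg/mL

Overall dilution factor = 8 × 10.00 × 5 × 15.02 = 6009.
Original = 92.7 μg/L × 6009 = 5.57 × 10⁵ μg/L = 557 μg/mL.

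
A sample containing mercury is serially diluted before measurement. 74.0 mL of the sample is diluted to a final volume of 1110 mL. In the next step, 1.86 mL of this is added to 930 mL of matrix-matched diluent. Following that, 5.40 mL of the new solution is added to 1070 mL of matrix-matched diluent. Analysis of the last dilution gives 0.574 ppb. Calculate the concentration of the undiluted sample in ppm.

859 ppm

Overall dilution factor = 15 × 501 × 199.1 = 1.50 × 10⁶.
Original = 0.574 ppb × 1.50 × 10⁶ = 8.59 × 10⁵ ppb = 859 ppm.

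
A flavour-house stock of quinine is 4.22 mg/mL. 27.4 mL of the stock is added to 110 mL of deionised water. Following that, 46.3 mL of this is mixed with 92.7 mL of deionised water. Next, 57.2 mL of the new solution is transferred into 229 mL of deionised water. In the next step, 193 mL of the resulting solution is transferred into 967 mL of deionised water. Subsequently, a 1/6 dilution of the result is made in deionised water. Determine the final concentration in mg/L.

Overall dilution factor = 5.015 × 3.002 × 5.003 × 6.010 × 6 = 2716.
4.22 mg/mL / 2716 = 1.55 × 10⁻³ mg/mL = 1.55 mg/L.

1.55 mg/L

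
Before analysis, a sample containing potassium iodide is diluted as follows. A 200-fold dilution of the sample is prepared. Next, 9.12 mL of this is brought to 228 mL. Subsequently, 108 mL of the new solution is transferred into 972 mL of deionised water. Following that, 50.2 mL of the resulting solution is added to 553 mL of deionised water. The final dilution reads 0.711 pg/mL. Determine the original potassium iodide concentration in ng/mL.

Overall dilution factor = 200 × 25 × 10 × 12.02 = 6.01 × 10⁵.
Original = 0.711 pg/mL × 6.01 × 10⁵ = 4.27 × 10⁵ pg/mL = 427 ng/mL.

427 ng/mL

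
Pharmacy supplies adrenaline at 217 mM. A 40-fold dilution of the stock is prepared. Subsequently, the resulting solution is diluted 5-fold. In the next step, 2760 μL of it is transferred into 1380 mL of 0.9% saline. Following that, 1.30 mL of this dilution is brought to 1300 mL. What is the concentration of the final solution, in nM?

Overall dilution factor = 40 × 5 × 501 × 1000 = 1.00 × 10⁸.
217 mM / 1.00 × 10⁸ = 2.17 × 10⁻⁶ mM = 2.17 nM.

2.17 nM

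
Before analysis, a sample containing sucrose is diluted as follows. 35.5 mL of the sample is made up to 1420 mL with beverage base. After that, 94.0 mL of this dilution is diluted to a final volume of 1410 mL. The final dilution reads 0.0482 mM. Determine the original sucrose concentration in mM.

Overall dilution factor = 40 × 15 = 600.
Original = 0.0482 mM × 600 = 28.9 mM.

28.9 mM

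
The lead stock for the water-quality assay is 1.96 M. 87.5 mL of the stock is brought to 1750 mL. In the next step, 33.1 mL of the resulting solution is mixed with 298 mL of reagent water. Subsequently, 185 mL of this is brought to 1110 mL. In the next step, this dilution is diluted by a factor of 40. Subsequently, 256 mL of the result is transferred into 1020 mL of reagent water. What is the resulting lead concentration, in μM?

Overall dilution factor = 20 × 10.00 × 6 × 40 × 4.984 = 2.39 × 10⁵.
1.96 M / 2.39 × 10⁵ = 8.19 × 10⁻⁶ M = 8.19 μM.

8.19 μM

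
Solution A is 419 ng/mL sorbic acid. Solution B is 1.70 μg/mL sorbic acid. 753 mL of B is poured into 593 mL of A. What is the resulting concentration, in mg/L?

C_B = 1.70 μg/mL = 1700 ng/mL.
C_mix = (C_A·V_A + C_B·V_B)/(V_A + V_B) = (419×593 + 1700×753) / 1346 = 1136 ng/mL = 1.14 mg/L.

1.14 mg/L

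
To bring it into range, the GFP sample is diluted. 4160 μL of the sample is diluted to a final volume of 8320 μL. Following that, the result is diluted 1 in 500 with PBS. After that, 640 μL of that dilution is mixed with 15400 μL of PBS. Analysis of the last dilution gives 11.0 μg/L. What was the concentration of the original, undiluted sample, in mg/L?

276 mg/L

Overall dilution factor = 2 × 500 × 25.06 = 2.51 × 10⁴.
Original = 11.0 μg/L × 2.51 × 10⁴ = 2.76 × 10⁵ μg/L = 276 mg/L.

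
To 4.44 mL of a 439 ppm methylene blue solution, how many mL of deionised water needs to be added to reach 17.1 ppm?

V₂ = C₁V₁/C₂ = 439 × 4.44 / 17.1 = 114 mL.
Diluent to add = V₂ − V₁ = 114 − 4.44 = 110 mL.

110 mL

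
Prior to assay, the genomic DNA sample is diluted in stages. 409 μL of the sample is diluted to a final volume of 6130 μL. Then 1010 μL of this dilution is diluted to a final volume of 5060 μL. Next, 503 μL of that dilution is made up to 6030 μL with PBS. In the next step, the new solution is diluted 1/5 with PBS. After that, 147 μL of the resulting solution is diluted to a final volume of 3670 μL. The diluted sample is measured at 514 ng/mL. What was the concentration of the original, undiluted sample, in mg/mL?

Overall dilution factor = 14.99 × 5.010 × 11.99 × 5 × 24.97 = 1.12 × 10⁵.
Original = 514 ng/mL × 1.12 × 10⁵ = 5.78 × 10⁷ ng/mL = 57.8 mg/mL.

57.8 mg/mL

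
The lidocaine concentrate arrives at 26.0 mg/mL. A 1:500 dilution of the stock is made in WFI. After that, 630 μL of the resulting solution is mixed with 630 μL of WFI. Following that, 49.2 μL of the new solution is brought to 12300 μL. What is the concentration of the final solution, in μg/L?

104 μg/L

Overall dilution factor = 500 × 2 × 250 = 2.50 × 10⁵.
26.0 mg/mL / 2.50 × 10⁵ = 1.04 × 10⁻⁴ mg/mL = 104 μg/L.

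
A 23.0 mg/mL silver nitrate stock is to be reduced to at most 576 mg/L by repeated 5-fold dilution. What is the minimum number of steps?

3

Need 5ⁿ ≥ 39.9, so n ≥ log(39.9)/log(5) = 2.29.
Minimum whole steps: n = 3.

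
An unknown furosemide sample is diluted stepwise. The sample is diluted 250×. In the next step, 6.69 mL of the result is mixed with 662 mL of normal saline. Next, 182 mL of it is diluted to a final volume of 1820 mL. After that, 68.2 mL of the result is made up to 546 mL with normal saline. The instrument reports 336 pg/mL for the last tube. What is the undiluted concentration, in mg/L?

Overall dilution factor = 250 × 99.95 × 10 × 8.006 = 2.00 × 10⁶.
Original = 336 pg/mL × 2.00 × 10⁶ = 6.72 × 10⁸ pg/mL = 672 mg/L.

672 mg/L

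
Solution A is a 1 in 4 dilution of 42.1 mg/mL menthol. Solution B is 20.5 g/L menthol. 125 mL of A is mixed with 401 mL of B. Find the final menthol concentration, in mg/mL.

18.1 mg/mL

C_A = 42.1 mg/mL / 4 = 10.5 mg/mL.
C_B = 20.5 g/L = 20.5 mg/mL.
C_mix = (C_A·V_A + C_B·V_B)/(V_A + V_B) = (10.5×125 + 20.5×401) / 526.0 = 18.1 mg/mL.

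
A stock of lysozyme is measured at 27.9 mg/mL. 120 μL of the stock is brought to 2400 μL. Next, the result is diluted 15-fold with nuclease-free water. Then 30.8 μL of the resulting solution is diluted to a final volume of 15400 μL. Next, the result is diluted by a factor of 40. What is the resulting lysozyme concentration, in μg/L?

4.65 μg/L

Overall dilution factor = 20 × 15 × 500 × 40 = 6.00 × 10⁶.
27.9 mg/mL / 6.00 × 10⁶ = 4.65 × 10⁻⁶ mg/mL = 4.65 μg/L.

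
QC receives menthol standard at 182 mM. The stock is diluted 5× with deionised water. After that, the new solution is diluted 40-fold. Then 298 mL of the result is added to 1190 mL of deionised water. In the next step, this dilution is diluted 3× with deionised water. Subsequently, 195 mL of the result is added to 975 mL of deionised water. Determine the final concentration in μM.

Overall dilution factor = 5 × 40 × 4.993 × 3 × 6 = 1.80 × 10⁴.
182 mM / 1.80 × 10⁴ = 0.0101 mM = 10.1 μM.

10.1 μM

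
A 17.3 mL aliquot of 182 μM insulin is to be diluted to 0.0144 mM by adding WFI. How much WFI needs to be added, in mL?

201 mL

0.0144 mM = 14.4 μM.
V₂ = C₁V₁/C₂ = 182 × 17.3 / 14.4 = 219 mL.
Diluent to add = V₂ − V₁ = 219 − 17.3 = 201 mL.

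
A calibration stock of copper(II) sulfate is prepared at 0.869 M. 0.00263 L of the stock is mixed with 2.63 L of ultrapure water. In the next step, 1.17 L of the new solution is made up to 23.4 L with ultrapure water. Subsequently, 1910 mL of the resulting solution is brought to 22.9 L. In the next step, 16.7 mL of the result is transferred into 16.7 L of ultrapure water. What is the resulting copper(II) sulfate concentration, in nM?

3.62 nM

Overall dilution factor = 1001 × 20 × 11.99 × 1001 = 2.40 × 10⁸.
0.869 M / 2.40 × 10⁸ = 3.62 × 10⁻⁹ M = 3.62 nM.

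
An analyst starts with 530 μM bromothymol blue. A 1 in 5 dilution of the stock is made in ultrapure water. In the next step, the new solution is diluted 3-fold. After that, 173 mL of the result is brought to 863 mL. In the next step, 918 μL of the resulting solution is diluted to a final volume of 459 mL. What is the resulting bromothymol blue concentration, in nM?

14.2 nM

Overall dilution factor = 5 × 3 × 4.988 × 500 = 3.74 × 10⁴.
530 μM / 3.74 × 10⁴ = 0.0142 μM = 14.2 nM.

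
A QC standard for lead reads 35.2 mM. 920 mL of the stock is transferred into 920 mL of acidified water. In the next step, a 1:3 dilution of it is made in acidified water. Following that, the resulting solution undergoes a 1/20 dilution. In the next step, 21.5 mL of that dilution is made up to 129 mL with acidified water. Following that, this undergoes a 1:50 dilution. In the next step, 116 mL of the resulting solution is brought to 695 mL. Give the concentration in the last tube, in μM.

0.163 μM

Overall dilution factor = 2 × 3 × 20 × 6 × 50 × 5.991 = 2.16 × 10⁵.
35.2 mM / 2.16 × 10⁵ = 1.63 × 10⁻⁴ mM = 0.163 μM.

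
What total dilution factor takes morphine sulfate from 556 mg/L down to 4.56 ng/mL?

Factor = C₀/C_target = 556 mg/L / 4.56 ng/mL = 1.22 × 10⁵.

1.22 × 10⁵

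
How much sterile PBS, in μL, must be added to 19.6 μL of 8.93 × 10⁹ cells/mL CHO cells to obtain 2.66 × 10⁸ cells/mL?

638 μL

V₂ = C₁V₁/C₂ = 8.93 × 10⁹ × 19.6 / 2.66 × 10⁸ = 658 μL.
Diluent to add = V₂ − V₁ = 658 − 19.6 = 638 μL.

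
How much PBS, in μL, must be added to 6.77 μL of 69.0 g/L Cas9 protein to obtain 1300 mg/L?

353 μL

1300 mg/L = 1.30 g/L.
V₂ = C₁V₁/C₂ = 69.0 × 6.77 / 1.30 = 359 μL.
Diluent to add = V₂ − V₁ = 359 − 6.77 = 353 μL.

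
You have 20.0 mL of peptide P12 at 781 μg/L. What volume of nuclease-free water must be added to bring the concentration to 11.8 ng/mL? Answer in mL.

11.8 ng/mL = 11.8 μg/L.
V₂ = C₁V₁/C₂ = 781 × 20.0 / 11.8 = 1324 mL.
Diluent to add = V₂ − V₁ = 1324 − 20.0 = 1300 mL.

1300 mL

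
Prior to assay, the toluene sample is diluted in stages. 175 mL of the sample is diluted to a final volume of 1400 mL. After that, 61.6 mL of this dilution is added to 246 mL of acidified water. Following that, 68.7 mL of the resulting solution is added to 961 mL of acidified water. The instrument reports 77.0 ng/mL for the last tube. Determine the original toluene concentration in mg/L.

Overall dilution factor = 8 × 4.994 × 14.99 = 599.
Original = 77.0 ng/mL × 599 = 4.61 × 10⁴ ng/mL = 46.1 mg/L.

46.1 mg/L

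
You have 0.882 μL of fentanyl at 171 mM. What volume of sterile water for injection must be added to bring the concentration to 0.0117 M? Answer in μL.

12.0 μL

0.0117 M = 11.7 mM.
V₂ = C₁V₁/C₂ = 171 × 0.882 / 11.7 = 12.9 μL.
Diluent to add = V₂ − V₁ = 12.9 − 0.882 = 12.0 μL.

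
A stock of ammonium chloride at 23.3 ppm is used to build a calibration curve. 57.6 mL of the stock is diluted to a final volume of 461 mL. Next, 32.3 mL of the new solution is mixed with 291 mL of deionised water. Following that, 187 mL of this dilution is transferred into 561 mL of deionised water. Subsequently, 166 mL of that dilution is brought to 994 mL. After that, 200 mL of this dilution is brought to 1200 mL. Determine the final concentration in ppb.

Overall dilution factor = 8.003 × 10.01 × 4 × 5.988 × 6 = 1.15 × 10⁴.
23.3 ppm / 1.15 × 10⁴ = 2.02 × 10⁻³ ppm = 2.02 ppb.

2.02 ppb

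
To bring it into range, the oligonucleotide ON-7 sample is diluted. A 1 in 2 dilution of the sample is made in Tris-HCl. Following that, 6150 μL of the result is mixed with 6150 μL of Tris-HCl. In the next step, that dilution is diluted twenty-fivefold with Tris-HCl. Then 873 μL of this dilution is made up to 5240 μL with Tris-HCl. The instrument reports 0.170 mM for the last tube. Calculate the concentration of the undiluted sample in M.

Overall dilution factor = 2 × 2 × 25 × 6.002 = 600.
Original = 0.170 mM × 600 = 102 mM = 0.102 M.

0.102 M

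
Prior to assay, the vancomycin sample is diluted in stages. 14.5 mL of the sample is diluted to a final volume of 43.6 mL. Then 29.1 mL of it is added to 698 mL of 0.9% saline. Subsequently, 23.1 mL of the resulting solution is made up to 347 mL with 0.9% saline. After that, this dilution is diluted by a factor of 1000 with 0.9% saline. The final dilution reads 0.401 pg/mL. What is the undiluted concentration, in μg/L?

Overall dilution factor = 3.007 × 24.99 × 15.02 × 1000 = 1.13 × 10⁶.
Original = 0.401 pg/mL × 1.13 × 10⁶ = 4.53 × 10⁵ pg/mL = 453 μg/L.

453 μg/L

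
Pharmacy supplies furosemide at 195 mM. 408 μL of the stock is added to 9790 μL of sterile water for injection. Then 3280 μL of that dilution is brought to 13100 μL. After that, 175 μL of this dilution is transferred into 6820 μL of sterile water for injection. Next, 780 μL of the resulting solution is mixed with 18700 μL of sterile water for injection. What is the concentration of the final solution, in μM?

Overall dilution factor = 25.00 × 3.994 × 39.97 × 24.97 = 9.97 × 10⁴.
195 mM / 9.97 × 10⁴ = 1.96 × 10⁻³ mM = 1.96 μM.

1.96 μM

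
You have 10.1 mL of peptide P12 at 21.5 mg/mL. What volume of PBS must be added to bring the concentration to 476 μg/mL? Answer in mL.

446 mL

476 μg/mL = 0.476 mg/mL.
V₂ = C₁V₁/C₂ = 21.5 × 10.1 / 0.476 = 456 mL.
Diluent to add = V₂ − V₁ = 456 − 10.1 = 446 mL.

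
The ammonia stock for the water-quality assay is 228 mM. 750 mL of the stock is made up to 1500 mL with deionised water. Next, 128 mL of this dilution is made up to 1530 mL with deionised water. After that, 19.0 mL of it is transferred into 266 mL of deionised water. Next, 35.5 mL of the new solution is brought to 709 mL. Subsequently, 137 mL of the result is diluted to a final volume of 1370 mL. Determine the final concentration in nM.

Overall dilution factor = 2 × 11.95 × 15 × 19.97 × 10 = 7.16 × 10⁴.
228 mM / 7.16 × 10⁴ = 3.18 × 10⁻³ mM = 3180 nM.

3180 nM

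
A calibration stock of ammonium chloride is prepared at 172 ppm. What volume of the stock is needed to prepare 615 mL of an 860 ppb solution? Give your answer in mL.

860 ppb = 0.860 ppm.
V₁ = C₂V₂/C₁ = 0.860 × 615 / 172 = 3.08 mL.

3.08 mL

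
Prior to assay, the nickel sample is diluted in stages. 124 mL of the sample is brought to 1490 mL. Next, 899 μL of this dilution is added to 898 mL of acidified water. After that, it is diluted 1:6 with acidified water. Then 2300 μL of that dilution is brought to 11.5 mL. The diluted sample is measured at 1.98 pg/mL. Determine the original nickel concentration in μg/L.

Overall dilution factor = 12.02 × 999.9 × 6 × 5 = 3.60 × 10⁵.
Original = 1.98 pg/mL × 3.60 × 10⁵ = 7.14 × 10⁵ pg/mL = 714 μg/L.

714 μg/L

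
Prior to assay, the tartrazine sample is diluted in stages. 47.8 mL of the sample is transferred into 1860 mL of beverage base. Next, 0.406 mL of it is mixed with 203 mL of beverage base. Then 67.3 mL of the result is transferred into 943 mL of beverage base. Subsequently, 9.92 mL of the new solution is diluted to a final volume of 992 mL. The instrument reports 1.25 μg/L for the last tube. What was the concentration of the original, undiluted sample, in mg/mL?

37.5 mg/mL

Overall dilution factor = 39.91 × 501 × 15.01 × 100 = 3.00 × 10⁷.
Original = 1.25 μg/L × 3.00 × 10⁷ = 3.75 × 10⁷ μg/L = 37.5 mg/mL.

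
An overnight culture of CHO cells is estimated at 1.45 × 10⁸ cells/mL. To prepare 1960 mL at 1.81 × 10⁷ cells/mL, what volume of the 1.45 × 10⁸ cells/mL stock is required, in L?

V₁ = C₂V₂/C₁ = 1.81 × 10⁷ × 1960 / 1.45 × 10⁸ = 245 mL = 0.245 L.

0.245 L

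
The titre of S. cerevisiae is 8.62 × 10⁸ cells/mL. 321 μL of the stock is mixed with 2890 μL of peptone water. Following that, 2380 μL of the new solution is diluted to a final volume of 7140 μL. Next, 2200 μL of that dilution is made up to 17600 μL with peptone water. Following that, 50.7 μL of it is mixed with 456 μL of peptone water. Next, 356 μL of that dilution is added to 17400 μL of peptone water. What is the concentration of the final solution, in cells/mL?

Overall dilution factor = 10.00 × 3 × 8 × 9.994 × 49.88 = 1.20 × 10⁵.
8.62 × 10⁸ cells/mL / 1.20 × 10⁵ = 7200 cells/mL.

7200 cells/mL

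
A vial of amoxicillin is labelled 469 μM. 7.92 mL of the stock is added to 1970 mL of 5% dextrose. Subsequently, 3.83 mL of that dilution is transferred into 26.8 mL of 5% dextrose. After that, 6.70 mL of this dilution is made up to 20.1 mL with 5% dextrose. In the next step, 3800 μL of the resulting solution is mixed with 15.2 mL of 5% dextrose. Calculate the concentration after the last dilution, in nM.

Overall dilution factor = 249.7 × 7.997 × 3 × 5 = 3.00 × 10⁴.
469 μM / 3.00 × 10⁴ = 0.0157 μM = 15.7 nM.

15.7 nM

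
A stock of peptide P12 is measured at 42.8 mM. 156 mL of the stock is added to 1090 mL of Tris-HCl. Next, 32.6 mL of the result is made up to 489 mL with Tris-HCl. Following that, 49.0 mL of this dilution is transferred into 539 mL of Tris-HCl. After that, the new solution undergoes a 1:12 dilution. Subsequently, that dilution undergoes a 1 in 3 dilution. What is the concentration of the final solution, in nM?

827 nM

Overall dilution factor = 7.987 × 15 × 12 × 12 × 3 = 5.18 × 10⁴.
42.8 mM / 5.18 × 10⁴ = 8.27 × 10⁻⁴ mM = 827 nM.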